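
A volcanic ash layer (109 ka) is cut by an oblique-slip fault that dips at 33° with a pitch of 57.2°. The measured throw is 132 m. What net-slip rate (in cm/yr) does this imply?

0.265 cm/yr

dip-slip = throw / sin(dip) = 132 / sin(33°) = 242.4 m
net slip = dip-slip / sin(rake) = 242.4 / sin(57.2°) = 288.3 m
rate = 288.3 m / 109 ka = 0.00265 m/yr = 0.265 cm/yr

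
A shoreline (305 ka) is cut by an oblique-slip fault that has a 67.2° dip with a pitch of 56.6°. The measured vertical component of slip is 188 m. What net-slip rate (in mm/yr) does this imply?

0.801 mm/yr

dip-slip = throw / sin(dip) = 188 / sin(67.2°) = 203.9 m
net slip = dip-slip / sin(rake) = 203.9 / sin(56.6°) = 244.3 m
rate = 244.3 m / 305 ka = 0.000801 m/yr = 0.801 mm/yr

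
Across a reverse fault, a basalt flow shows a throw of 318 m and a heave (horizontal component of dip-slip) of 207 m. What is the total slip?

net slip = √(throw² + heave²) = √(318² + 207²) = 379 m

379 m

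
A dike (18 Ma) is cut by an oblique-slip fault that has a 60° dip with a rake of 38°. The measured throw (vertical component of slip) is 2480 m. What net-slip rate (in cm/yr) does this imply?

0.0258 cm/yr

dip-slip = throw / sin(dip) = 2480 / sin(60°) = 2864 m
net slip = dip-slip / sin(rake) = 2864 / sin(38°) = 4651 m
rate = 4651 m / 18 Ma = 0.000258 m/yr = 0.0258 cm/yr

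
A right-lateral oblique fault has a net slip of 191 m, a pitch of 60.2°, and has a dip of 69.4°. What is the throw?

155 m

dip-slip = net slip × sin(rake) = 191 m × sin(60.2°) = 165.7 m
throw = dip-slip × sin(dip) = 165.7 × sin(69.4°) = 155 m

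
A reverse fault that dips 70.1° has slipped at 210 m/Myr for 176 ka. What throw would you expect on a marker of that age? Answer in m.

34.8 m

dip-slip = rate × time = 210 m/Myr × 176 ka = 36.96 m
throw = dip-slip × sin(dip) = 36.96 × sin(70.1°) = 34.8 m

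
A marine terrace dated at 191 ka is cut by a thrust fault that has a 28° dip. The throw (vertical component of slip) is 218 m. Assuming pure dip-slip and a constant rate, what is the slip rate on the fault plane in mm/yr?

dip-slip = throw / sin(dip) = 218 m / sin(28°) = 464.4 m
rate = 464.4 m / 191 ka = 0.00243 m/yr = 2.43 mm/yr

2.43 mm/yr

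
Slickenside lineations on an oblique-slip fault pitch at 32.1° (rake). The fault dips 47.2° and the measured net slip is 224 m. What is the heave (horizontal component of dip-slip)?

80.9 m

dip-slip = net slip × sin(rake) = 224 m × sin(32.1°) = 119 m
heave = dip-slip × cos(dip) = 119 × cos(47.2°) = 80.9 m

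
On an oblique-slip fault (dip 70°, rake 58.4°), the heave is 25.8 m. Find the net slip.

dip-slip = heave / cos(dip) = 25.8 / cos(70°) = 75.43 m
net slip = dip-slip / sin(rake) = 75.43 / sin(58.4°) = 88.6 m

88.6 m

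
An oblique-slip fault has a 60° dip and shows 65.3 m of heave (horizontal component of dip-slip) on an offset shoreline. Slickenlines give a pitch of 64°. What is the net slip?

145 m

dip-slip = heave / cos(dip) = 65.3 / cos(60°) = 130.6 m
net slip = dip-slip / sin(rake) = 130.6 / sin(64°) = 145 m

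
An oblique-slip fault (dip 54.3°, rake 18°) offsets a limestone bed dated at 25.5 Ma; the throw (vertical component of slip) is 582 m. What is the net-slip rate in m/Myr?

dip-slip = throw / sin(dip) = 582 / sin(54.3°) = 716.7 m
net slip = dip-slip / sin(rake) = 716.7 / sin(18°) = 2319 m
rate = 2319 m / 25.5 Ma = 0.0000909 m/yr = 90.9 m/Myr

90.9 m/Myr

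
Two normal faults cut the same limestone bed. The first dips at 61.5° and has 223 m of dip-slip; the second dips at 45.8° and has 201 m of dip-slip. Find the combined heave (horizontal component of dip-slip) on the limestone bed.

heave_A = 223 × cos(61.5°) = 106.4 m
heave_B = 201 × cos(45.8°) = 140.1 m
total = 106.4 + 140.1 = 247 m

247 m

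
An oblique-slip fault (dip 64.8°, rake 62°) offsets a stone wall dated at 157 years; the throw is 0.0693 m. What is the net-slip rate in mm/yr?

dip-slip = throw / sin(dip) = 0.0693 / sin(64.8°) = 0.07659 m
net slip = dip-slip / sin(rake) = 0.07659 / sin(62°) = 0.08674 m
rate = 0.08674 m / 157 years = 0.000553 m/yr = 0.553 mm/yr

0.553 mm/yr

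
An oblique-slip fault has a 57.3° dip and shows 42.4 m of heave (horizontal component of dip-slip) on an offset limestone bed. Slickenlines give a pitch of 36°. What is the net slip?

134 m

dip-slip = heave / cos(dip) = 42.4 / cos(57.3°) = 78.48 m
net slip = dip-slip / sin(rake) = 78.48 / sin(36°) = 134 m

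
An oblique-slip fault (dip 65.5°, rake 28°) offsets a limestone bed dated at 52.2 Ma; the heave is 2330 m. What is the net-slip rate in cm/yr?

dip-slip = heave / cos(dip) = 2330 / cos(65.5°) = 5619 m
net slip = dip-slip / sin(rake) = 5619 / sin(28°) = 11970 m
rate = 11970 m / 52.2 Ma = 0.000229 m/yr = 0.0229 cm/yr

0.0229 cm/yr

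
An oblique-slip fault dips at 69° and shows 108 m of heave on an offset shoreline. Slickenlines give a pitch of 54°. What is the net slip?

dip-slip = heave / cos(dip) = 108 / cos(69°) = 301.4 m
net slip = dip-slip / sin(rake) = 301.4 / sin(54°) = 373 m

373 m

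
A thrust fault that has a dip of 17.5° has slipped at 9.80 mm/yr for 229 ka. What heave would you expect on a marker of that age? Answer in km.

dip-slip = rate × time = 9.80 mm/yr × 229 ka = 2244 m
heave = dip-slip × cos(dip) = 2244 × cos(17.5°) = 2140 m = 2.14 km

2.14 km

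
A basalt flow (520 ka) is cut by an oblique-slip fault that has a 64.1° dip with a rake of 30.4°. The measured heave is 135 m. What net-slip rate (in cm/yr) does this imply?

0.117 cm/yr

dip-slip = heave / cos(dip) = 135 / cos(64.1°) = 309.1 m
net slip = dip-slip / sin(rake) = 309.1 / sin(30.4°) = 610.8 m
rate = 610.8 m / 520 ka = 0.00117 m/yr = 0.117 cm/yr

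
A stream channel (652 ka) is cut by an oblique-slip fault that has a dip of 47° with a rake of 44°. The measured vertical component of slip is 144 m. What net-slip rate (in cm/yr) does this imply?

0.0435 cm/yr

dip-slip = throw / sin(dip) = 144 / sin(47°) = 196.9 m
net slip = dip-slip / sin(rake) = 196.9 / sin(44°) = 283.4 m
rate = 283.4 m / 652 ka = 0.000435 m/yr = 0.0435 cm/yr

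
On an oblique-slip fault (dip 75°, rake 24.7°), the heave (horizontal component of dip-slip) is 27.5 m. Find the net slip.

dip-slip = heave / cos(dip) = 27.5 / cos(75°) = 106.3 m
net slip = dip-slip / sin(rake) = 106.3 / sin(24.7°) = 254 m

254 m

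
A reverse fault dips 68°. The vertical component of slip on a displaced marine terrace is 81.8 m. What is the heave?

heave = throw / tan(dip) = 81.8 / tan(68°) = 33 m

33 m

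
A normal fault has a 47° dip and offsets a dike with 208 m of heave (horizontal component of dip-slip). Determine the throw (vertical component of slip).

throw = heave × tan(dip) = 208 × tan(47°) = 223 m

223 m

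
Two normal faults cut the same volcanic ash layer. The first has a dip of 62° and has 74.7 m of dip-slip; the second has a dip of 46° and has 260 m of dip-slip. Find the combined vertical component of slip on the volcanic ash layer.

253 m

throw_A = 74.7 × sin(62°) = 65.96 m
throw_B = 260 × sin(46°) = 187 m
total = 65.96 + 187 = 253 m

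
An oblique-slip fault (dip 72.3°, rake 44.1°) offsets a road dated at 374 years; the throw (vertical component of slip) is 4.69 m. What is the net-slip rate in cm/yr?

dip-slip = throw / sin(dip) = 4.69 / sin(72.3°) = 4.923 m
net slip = dip-slip / sin(rake) = 4.923 / sin(44.1°) = 7.074 m
rate = 7.074 m / 374 years = 0.0189 m/yr = 1.89 cm/yr

1.89 cm/yr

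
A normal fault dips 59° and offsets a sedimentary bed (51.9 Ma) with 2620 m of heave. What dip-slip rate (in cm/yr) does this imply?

dip-slip = heave / cos(dip) = 2620 m / cos(59°) = 5087 m
rate = 5087 m / 51.9 Ma = 0.0000980 m/yr = 0.00980 cm/yr

0.00980 cm/yr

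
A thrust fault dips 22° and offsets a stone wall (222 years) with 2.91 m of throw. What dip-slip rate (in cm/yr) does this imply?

dip-slip = throw / sin(dip) = 2.91 m / sin(22°) = 7.768 m
rate = 7.768 m / 222 years = 0.0350 m/yr = 3.50 cm/yr

3.50 cm/yr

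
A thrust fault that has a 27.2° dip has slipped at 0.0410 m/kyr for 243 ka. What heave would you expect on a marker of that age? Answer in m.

dip-slip = rate × time = 0.0410 m/kyr × 243 ka = 9.963 m
heave = dip-slip × cos(dip) = 9.963 × cos(27.2°) = 8.86 m

8.86 m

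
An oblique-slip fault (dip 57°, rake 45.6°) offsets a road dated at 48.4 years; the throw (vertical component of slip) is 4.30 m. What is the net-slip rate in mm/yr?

dip-slip = throw / sin(dip) = 4.30 / sin(57°) = 5.127 m
net slip = dip-slip / sin(rake) = 5.127 / sin(45.6°) = 7.176 m
rate = 7.176 m / 48.4 years = 0.148 m/yr = 148 mm/yr

148 mm/yr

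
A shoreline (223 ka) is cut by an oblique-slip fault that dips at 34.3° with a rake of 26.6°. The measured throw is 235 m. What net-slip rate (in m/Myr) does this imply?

4180 m/Myr

dip-slip = throw / sin(dip) = 235 / sin(34.3°) = 417 m
net slip = dip-slip / sin(rake) = 417 / sin(26.6°) = 931.3 m
rate = 931.3 m / 223 ka = 0.00418 m/yr = 4180 m/Myr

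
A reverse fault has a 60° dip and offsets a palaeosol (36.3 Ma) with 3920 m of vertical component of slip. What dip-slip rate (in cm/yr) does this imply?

0.0125 cm/yr

dip-slip = throw / sin(dip) = 3920 m / sin(60°) = 4526 m
rate = 4526 m / 36.3 Ma = 0.000125 m/yr = 0.0125 cm/yr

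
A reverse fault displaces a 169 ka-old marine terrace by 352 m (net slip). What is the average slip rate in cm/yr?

rate = 352 m / 169 ka = 0.00208 m/yr = 0.208 cm/yr

0.208 cm/yr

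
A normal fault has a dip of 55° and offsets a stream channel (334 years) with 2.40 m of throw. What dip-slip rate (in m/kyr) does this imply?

dip-slip = throw / sin(dip) = 2.40 m / sin(55°) = 2.930 m
rate = 2.930 m / 334 years = 0.00877 m/yr = 8.77 m/kyr

8.77 m/kyr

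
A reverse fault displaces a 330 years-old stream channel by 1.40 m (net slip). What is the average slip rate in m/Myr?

rate = 1.40 m / 330 years = 0.00424 m/yr = 4240 m/Myr

4240 m/Myr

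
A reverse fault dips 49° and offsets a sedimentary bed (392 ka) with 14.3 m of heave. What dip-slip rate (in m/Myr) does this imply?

55.6 m/Myr

dip-slip = heave / cos(dip) = 14.3 m / cos(49°) = 21.80 m
rate = 21.80 m / 392 ka = 0.0000556 m/yr = 55.6 m/Myr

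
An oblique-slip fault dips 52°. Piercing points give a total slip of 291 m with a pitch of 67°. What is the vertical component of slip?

211 m

dip-slip = net slip × sin(rake) = 291 m × sin(67°) = 267.9 m
throw = dip-slip × sin(dip) = 267.9 × sin(52°) = 211 m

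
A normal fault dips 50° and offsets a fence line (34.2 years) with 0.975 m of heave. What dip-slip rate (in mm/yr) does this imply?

44.4 mm/yr

dip-slip = heave / cos(dip) = 0.975 m / cos(50°) = 1.517 m
rate = 1.517 m / 34.2 years = 0.0444 m/yr = 44.4 mm/yr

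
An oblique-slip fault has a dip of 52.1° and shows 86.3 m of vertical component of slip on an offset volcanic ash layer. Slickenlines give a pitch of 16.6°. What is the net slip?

dip-slip = throw / sin(dip) = 86.3 / sin(52.1°) = 109.4 m
net slip = dip-slip / sin(rake) = 109.4 / sin(16.6°) = 383 m

383 m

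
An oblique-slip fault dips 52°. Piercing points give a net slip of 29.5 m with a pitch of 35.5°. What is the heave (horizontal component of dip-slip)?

dip-slip = net slip × sin(rake) = 29.5 m × sin(35.5°) = 17.13 m
heave = dip-slip × cos(dip) = 17.13 × cos(52°) = 10.5 m

10.5 m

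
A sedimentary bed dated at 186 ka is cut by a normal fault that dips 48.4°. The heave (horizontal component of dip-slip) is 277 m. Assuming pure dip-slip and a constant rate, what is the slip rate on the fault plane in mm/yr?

2.24 mm/yr

dip-slip = heave / cos(dip) = 277 m / cos(48.4°) = 417.2 m
rate = 417.2 m / 186 ka = 0.00224 m/yr = 2.24 mm/yr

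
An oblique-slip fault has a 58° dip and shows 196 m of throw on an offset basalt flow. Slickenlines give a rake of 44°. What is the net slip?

333 m

dip-slip = throw / sin(dip) = 196 / sin(58°) = 231.1 m
net slip = dip-slip / sin(rake) = 231.1 / sin(44°) = 333 m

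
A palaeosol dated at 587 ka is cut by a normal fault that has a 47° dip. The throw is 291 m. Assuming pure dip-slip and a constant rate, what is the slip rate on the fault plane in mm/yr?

dip-slip = throw / sin(dip) = 291 m / sin(47°) = 397.9 m
rate = 397.9 m / 587 ka = 0.000678 m/yr = 0.678 mm/yr

0.678 mm/yr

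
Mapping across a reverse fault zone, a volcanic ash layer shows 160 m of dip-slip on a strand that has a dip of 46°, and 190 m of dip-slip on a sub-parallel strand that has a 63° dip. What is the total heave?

197 m

heave_A = 160 × cos(46°) = 111.1 m
heave_B = 190 × cos(63°) = 86.26 m
total = 111.1 + 86.26 = 197 m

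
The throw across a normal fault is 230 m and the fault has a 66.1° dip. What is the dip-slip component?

252 m

dip-slip = throw / sin(dip) = 230 / sin(66.1°) = 252 m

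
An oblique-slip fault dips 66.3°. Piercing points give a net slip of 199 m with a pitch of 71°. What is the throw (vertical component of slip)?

dip-slip = net slip × sin(rake) = 199 m × sin(71°) = 188.2 m
throw = dip-slip × sin(dip) = 188.2 × sin(66.3°) = 172 m

172 m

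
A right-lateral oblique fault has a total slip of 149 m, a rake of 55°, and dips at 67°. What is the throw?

dip-slip = net slip × sin(rake) = 149 m × sin(55°) = 122.1 m
throw = dip-slip × sin(dip) = 122.1 × sin(67°) = 112 m

112 m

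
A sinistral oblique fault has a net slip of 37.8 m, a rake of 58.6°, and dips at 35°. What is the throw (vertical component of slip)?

dip-slip = net slip × sin(rake) = 37.8 m × sin(58.6°) = 32.26 m
throw = dip-slip × sin(dip) = 32.26 × sin(35°) = 18.5 m

18.5 m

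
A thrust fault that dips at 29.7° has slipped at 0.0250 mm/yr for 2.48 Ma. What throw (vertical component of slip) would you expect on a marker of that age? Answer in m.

30.7 m

dip-slip = rate × time = 0.0250 mm/yr × 2.48 Ma = 62 m
throw = dip-slip × sin(dip) = 62 × sin(29.7°) = 30.7 m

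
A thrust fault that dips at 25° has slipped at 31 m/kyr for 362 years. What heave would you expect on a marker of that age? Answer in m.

dip-slip = rate × time = 31 m/kyr × 362 years = 11.22 m
heave = dip-slip × cos(dip) = 11.22 × cos(25°) = 10.2 m

10.2 m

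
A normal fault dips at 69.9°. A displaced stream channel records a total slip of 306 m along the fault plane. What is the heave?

heave = dip-slip × cos(dip) = 306 m × cos(69.9°) = 105 m

105 m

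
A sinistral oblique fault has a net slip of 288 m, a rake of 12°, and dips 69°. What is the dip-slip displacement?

59.9 m

dip-slip = net slip × sin(rake) = 288 m × sin(12°) = 59.9 m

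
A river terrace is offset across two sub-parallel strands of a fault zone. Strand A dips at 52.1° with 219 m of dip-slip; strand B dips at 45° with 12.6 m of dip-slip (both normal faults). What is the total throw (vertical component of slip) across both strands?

182 m

throw_A = 219 × sin(52.1°) = 172.8 m
throw_B = 12.6 × sin(45°) = 8.910 m
total = 172.8 + 8.910 = 182 m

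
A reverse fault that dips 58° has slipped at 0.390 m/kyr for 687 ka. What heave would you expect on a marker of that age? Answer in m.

dip-slip = rate × time = 0.390 m/kyr × 687 ka = 267.9 m
heave = dip-slip × cos(dip) = 267.9 × cos(58°) = 142 m

142 m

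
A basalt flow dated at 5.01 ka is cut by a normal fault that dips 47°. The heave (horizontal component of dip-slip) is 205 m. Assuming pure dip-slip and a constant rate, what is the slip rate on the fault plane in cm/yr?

6 cm/yr

dip-slip = heave / cos(dip) = 205 m / cos(47°) = 300.6 m
rate = 300.6 m / 5.01 ka = 0.0600 m/yr = 6 cm/yr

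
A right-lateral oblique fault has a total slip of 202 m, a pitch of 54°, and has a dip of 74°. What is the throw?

dip-slip = net slip × sin(rake) = 202 m × sin(54°) = 163.4 m
throw = dip-slip × sin(dip) = 163.4 × sin(74°) = 157 m

157 m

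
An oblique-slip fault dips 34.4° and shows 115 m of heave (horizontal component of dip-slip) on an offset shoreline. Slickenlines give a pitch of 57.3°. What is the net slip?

166 m

dip-slip = heave / cos(dip) = 115 / cos(34.4°) = 139.4 m
net slip = dip-slip / sin(rake) = 139.4 / sin(57.3°) = 166 m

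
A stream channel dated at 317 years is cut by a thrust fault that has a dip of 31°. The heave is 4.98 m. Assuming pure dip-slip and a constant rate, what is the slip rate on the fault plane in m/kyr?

18.3 m/kyr

dip-slip = heave / cos(dip) = 4.98 m / cos(31°) = 5.810 m
rate = 5.810 m / 317 years = 0.0183 m/yr = 18.3 m/kyr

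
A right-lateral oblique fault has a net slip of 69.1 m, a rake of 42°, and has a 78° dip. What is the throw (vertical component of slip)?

dip-slip = net slip × sin(rake) = 69.1 m × sin(42°) = 46.24 m
throw = dip-slip × sin(dip) = 46.24 × sin(78°) = 45.2 m

45.2 m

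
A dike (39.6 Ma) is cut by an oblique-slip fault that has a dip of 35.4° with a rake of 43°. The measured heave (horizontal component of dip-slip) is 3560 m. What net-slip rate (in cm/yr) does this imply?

0.0162 cm/yr

dip-slip = heave / cos(dip) = 3560 / cos(35.4°) = 4367 m
net slip = dip-slip / sin(rake) = 4367 / sin(43°) = 6404 m
rate = 6404 m / 39.6 Ma = 0.000162 m/yr = 0.0162 cm/yr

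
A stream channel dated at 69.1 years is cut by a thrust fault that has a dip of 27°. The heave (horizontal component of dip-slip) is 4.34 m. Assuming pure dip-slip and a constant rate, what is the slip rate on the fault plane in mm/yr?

70.5 mm/yr

dip-slip = heave / cos(dip) = 4.34 m / cos(27°) = 4.871 m
rate = 4.871 m / 69.1 years = 0.0705 m/yr = 70.5 mm/yr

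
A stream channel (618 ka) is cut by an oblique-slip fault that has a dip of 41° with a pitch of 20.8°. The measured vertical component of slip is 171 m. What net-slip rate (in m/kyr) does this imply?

dip-slip = throw / sin(dip) = 171 / sin(41°) = 260.6 m
net slip = dip-slip / sin(rake) = 260.6 / sin(20.8°) = 734 m
rate = 734 m / 618 ka = 0.00119 m/yr = 1.19 m/kyr

1.19 m/kyr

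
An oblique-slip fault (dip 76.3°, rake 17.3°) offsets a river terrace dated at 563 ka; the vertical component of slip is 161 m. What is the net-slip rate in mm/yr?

dip-slip = throw / sin(dip) = 161 / sin(76.3°) = 165.7 m
net slip = dip-slip / sin(rake) = 165.7 / sin(17.3°) = 557.3 m
rate = 557.3 m / 563 ka = 0.000990 m/yr = 0.990 mm/yr

0.990 mm/yr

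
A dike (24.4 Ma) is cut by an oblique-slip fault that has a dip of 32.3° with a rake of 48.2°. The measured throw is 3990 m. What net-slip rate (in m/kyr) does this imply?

0.411 m/kyr

dip-slip = throw / sin(dip) = 3990 / sin(32.3°) = 7467 m
net slip = dip-slip / sin(rake) = 7467 / sin(48.2°) = 10020 m
rate = 10020 m / 24.4 Ma = 0.000411 m/yr = 0.411 m/kyr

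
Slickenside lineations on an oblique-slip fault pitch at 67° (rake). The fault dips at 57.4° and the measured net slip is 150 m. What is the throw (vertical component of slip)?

dip-slip = net slip × sin(rake) = 150 m × sin(67°) = 138.1 m
throw = dip-slip × sin(dip) = 138.1 × sin(57.4°) = 116 m

116 m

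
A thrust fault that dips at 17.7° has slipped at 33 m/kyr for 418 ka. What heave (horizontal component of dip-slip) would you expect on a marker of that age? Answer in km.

dip-slip = rate × time = 33 m/kyr × 418 ka = 13790 m
heave = dip-slip × cos(dip) = 13790 × cos(17.7°) = 13100 m = 13.1 km

13.1 km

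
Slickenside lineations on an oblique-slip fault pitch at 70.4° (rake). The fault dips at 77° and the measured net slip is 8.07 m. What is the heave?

1.71 m

dip-slip = net slip × sin(rake) = 8.07 m × sin(70.4°) = 7.602 m
heave = dip-slip × cos(dip) = 7.602 × cos(77°) = 1.71 m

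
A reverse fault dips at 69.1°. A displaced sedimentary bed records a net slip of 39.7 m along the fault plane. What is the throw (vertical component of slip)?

37.1 m

throw = dip-slip × sin(dip) = 39.7 m × sin(69.1°) = 37.1 m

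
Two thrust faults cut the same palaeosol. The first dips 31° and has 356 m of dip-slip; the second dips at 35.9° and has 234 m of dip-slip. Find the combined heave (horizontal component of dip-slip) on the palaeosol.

heave_A = 356 × cos(31°) = 305.2 m
heave_B = 234 × cos(35.9°) = 189.5 m
total = 305.2 + 189.5 = 495 m

495 m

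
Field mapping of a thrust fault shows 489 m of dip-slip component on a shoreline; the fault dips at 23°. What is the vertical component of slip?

191 m

throw = dip-slip × sin(dip) = 489 m × sin(23°) = 191 m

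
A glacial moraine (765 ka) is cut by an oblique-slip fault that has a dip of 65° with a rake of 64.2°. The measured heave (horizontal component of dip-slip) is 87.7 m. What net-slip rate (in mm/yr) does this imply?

0.301 mm/yr

dip-slip = heave / cos(dip) = 87.7 / cos(65°) = 207.5 m
net slip = dip-slip / sin(rake) = 207.5 / sin(64.2°) = 230.5 m
rate = 230.5 m / 765 ka = 0.000301 m/yr = 0.301 mm/yr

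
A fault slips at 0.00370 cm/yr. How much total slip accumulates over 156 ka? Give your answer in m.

5.77 m

slip = rate × time = 0.00370 cm/yr × 156 ka = 5.77 m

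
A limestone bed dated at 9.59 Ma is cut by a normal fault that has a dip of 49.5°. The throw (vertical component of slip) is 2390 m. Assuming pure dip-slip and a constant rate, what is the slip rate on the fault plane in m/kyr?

0.328 m/kyr

dip-slip = throw / sin(dip) = 2390 m / sin(49.5°) = 3143 m
rate = 3143 m / 9.59 Ma = 0.000328 m/yr = 0.328 m/kyr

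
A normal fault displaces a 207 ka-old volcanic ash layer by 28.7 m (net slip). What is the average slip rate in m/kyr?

0.139 m/kyr

rate = 28.7 m / 207 ka = 0.000139 m/yr = 0.139 m/kyr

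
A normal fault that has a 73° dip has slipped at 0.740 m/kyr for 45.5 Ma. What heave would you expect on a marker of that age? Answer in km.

dip-slip = rate × time = 0.740 m/kyr × 45.5 Ma = 33670 m
heave = dip-slip × cos(dip) = 33670 × cos(73°) = 9840 m = 9.84 km

9.84 km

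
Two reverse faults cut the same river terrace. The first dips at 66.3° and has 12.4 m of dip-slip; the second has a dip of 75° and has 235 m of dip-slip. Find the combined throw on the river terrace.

throw_A = 12.4 × sin(66.3°) = 11.35 m
throw_B = 235 × sin(75°) = 227 m
total = 11.35 + 227 = 238 m

238 m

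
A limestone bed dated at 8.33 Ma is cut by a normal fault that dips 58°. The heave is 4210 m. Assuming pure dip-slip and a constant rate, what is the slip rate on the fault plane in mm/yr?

dip-slip = heave / cos(dip) = 4210 m / cos(58°) = 7945 m
rate = 7945 m / 8.33 Ma = 0.000954 m/yr = 0.954 mm/yr

0.954 mm/yr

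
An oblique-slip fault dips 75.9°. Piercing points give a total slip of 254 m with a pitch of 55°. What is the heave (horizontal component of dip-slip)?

dip-slip = net slip × sin(rake) = 254 m × sin(55°) = 208.1 m
heave = dip-slip × cos(dip) = 208.1 × cos(75.9°) = 50.7 m

50.7 m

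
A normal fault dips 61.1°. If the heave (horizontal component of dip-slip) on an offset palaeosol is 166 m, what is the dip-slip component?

dip-slip = heave / cos(dip) = 166 / cos(61.1°) = 343 m

343 m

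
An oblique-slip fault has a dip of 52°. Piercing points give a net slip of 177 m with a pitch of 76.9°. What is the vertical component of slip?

dip-slip = net slip × sin(rake) = 177 m × sin(76.9°) = 172.4 m
throw = dip-slip × sin(dip) = 172.4 × sin(52°) = 136 m

136 m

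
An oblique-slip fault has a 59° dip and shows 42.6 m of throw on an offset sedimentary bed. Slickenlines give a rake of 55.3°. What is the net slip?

60.4 m

dip-slip = throw / sin(dip) = 42.6 / sin(59°) = 49.70 m
net slip = dip-slip / sin(rake) = 49.70 / sin(55.3°) = 60.4 m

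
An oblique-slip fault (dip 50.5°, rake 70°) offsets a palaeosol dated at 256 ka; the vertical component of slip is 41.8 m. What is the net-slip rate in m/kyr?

dip-slip = throw / sin(dip) = 41.8 / sin(50.5°) = 54.17 m
net slip = dip-slip / sin(rake) = 54.17 / sin(70°) = 57.65 m
rate = 57.65 m / 256 ka = 0.000225 m/yr = 0.225 m/kyr

0.225 m/kyr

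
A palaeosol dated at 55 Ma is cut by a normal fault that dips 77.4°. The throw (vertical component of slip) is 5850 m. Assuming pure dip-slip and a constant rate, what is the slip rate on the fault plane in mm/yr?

dip-slip = throw / sin(dip) = 5850 m / sin(77.4°) = 5994 m
rate = 5994 m / 55 Ma = 0.000109 m/yr = 0.109 mm/yr

0.109 mm/yr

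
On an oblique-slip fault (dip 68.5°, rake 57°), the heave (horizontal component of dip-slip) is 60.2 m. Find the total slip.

dip-slip = heave / cos(dip) = 60.2 / cos(68.5°) = 164.3 m
net slip = dip-slip / sin(rake) = 164.3 / sin(57°) = 196 m

196 m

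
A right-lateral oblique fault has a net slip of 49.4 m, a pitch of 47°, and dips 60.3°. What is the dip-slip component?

dip-slip = net slip × sin(rake) = 49.4 m × sin(47°) = 36.1 m

36.1 m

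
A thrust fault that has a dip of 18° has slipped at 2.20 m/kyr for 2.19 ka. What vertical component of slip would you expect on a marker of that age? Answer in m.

dip-slip = rate × time = 2.20 m/kyr × 2.19 ka = 4.818 m
throw = dip-slip × sin(dip) = 4.818 × sin(18°) = 1.49 m

1.49 m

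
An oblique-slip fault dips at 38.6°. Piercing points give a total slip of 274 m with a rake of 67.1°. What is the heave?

197 m

dip-slip = net slip × sin(rake) = 274 m × sin(67.1°) = 252.4 m
heave = dip-slip × cos(dip) = 252.4 × cos(38.6°) = 197 m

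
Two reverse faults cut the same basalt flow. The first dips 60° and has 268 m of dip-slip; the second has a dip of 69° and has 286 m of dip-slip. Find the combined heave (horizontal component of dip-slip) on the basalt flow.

236 m

heave_A = 268 × cos(60°) = 134 m
heave_B = 286 × cos(69°) = 102.5 m
total = 134 + 102.5 = 236 m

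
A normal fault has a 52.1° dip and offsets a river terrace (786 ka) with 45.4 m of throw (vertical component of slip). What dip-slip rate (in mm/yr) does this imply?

dip-slip = throw / sin(dip) = 45.4 m / sin(52.1°) = 57.54 m
rate = 57.54 m / 786 ka = 0.0000732 m/yr = 0.0732 mm/yr

0.0732 mm/yr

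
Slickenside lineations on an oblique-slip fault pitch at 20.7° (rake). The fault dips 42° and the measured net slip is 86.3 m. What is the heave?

dip-slip = net slip × sin(rake) = 86.3 m × sin(20.7°) = 30.50 m
heave = dip-slip × cos(dip) = 30.50 × cos(42°) = 22.7 m

22.7 m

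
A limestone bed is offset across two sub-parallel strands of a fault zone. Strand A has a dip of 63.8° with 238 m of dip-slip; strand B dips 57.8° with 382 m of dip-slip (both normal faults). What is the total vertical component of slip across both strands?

537 m

throw_A = 238 × sin(63.8°) = 213.5 m
throw_B = 382 × sin(57.8°) = 323.2 m
total = 213.5 + 323.2 = 537 m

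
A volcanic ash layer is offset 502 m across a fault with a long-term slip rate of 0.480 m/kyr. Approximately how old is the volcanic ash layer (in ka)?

age = offset / rate = 502 m / (0.480 m/kyr) = 1.05e+06 yr = 1050 ka

1050 ka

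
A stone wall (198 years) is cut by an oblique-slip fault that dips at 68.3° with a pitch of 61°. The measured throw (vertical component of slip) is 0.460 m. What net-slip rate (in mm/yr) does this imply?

2.86 mm/yr

dip-slip = throw / sin(dip) = 0.460 / sin(68.3°) = 0.4951 m
net slip = dip-slip / sin(rake) = 0.4951 / sin(61°) = 0.5661 m
rate = 0.5661 m / 198 years = 0.00286 m/yr = 2.86 mm/yr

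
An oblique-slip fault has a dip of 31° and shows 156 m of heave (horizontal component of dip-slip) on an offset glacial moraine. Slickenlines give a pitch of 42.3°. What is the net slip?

dip-slip = heave / cos(dip) = 156 / cos(31°) = 182 m
net slip = dip-slip / sin(rake) = 182 / sin(42.3°) = 270 m

270 m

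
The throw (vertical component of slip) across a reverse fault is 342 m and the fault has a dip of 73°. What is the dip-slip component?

358 m

dip-slip = throw / sin(dip) = 342 / sin(73°) = 358 m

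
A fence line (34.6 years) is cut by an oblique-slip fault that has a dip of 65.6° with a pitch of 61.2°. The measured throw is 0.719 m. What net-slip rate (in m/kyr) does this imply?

dip-slip = throw / sin(dip) = 0.719 / sin(65.6°) = 0.7895 m
net slip = dip-slip / sin(rake) = 0.7895 / sin(61.2°) = 0.9010 m
rate = 0.9010 m / 34.6 years = 0.0260 m/yr = 26 m/kyr

26 m/kyr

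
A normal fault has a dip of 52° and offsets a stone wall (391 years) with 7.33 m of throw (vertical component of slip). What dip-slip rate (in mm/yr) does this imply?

dip-slip = throw / sin(dip) = 7.33 m / sin(52°) = 9.302 m
rate = 9.302 m / 391 years = 0.0238 m/yr = 23.8 mm/yr

23.8 mm/yr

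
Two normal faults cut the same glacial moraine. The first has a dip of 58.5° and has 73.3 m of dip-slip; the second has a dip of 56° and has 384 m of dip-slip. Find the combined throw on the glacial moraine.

381 m

throw_A = 73.3 × sin(58.5°) = 62.50 m
throw_B = 384 × sin(56°) = 318.4 m
total = 62.50 + 318.4 = 381 m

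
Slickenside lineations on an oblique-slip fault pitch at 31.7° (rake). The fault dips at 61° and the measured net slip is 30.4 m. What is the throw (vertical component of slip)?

dip-slip = net slip × sin(rake) = 30.4 m × sin(31.7°) = 15.97 m
throw = dip-slip × sin(dip) = 15.97 × sin(61°) = 14 m

14 m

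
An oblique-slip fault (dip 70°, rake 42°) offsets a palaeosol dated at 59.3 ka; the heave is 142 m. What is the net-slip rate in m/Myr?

10500 m/Myr

dip-slip = heave / cos(dip) = 142 / cos(70°) = 415.2 m
net slip = dip-slip / sin(rake) = 415.2 / sin(42°) = 620.5 m
rate = 620.5 m / 59.3 ka = 0.0105 m/yr = 10500 m/Myr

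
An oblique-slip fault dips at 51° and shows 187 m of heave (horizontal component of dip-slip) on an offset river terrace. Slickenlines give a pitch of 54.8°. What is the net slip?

dip-slip = heave / cos(dip) = 187 / cos(51°) = 297.1 m
net slip = dip-slip / sin(rake) = 297.1 / sin(54.8°) = 364 m

364 m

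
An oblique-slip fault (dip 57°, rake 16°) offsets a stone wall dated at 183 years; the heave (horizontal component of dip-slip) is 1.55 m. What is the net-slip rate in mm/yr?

56.4 mm/yr

dip-slip = heave / cos(dip) = 1.55 / cos(57°) = 2.846 m
net slip = dip-slip / sin(rake) = 2.846 / sin(16°) = 10.32 m
rate = 10.32 m / 183 years = 0.0564 m/yr = 56.4 mm/yr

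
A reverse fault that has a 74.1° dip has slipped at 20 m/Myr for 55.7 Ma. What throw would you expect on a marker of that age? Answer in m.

1070 m

dip-slip = rate × time = 20 m/Myr × 55.7 Ma = 1114 m
throw = dip-slip × sin(dip) = 1114 × sin(74.1°) = 1070 m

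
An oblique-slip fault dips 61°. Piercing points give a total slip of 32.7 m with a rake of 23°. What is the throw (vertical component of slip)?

dip-slip = net slip × sin(rake) = 32.7 m × sin(23°) = 12.78 m
throw = dip-slip × sin(dip) = 12.78 × sin(61°) = 11.2 m

11.2 m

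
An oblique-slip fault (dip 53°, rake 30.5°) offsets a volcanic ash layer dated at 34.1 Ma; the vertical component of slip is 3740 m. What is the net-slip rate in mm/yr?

0.271 mm/yr

dip-slip = throw / sin(dip) = 3740 / sin(53°) = 4683 m
net slip = dip-slip / sin(rake) = 4683 / sin(30.5°) = 9227 m
rate = 9227 m / 34.1 Ma = 0.000271 m/yr = 0.271 mm/yr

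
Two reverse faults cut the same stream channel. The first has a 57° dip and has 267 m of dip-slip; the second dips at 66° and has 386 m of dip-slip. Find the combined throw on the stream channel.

throw_A = 267 × sin(57°) = 223.9 m
throw_B = 386 × sin(66°) = 352.6 m
total = 223.9 + 352.6 = 577 m

577 m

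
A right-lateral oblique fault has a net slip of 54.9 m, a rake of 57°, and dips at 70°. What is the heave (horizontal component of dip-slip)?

15.7 m

dip-slip = net slip × sin(rake) = 54.9 m × sin(57°) = 46.04 m
heave = dip-slip × cos(dip) = 46.04 × cos(70°) = 15.7 m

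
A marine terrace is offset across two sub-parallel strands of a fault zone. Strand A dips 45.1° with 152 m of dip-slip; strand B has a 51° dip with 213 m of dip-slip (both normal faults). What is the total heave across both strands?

heave_A = 152 × cos(45.1°) = 107.3 m
heave_B = 213 × cos(51°) = 134 m
total = 107.3 + 134 = 241 m

241 m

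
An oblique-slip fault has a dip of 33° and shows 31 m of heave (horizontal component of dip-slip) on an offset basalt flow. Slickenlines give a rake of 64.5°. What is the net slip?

dip-slip = heave / cos(dip) = 31 / cos(33°) = 36.96 m
net slip = dip-slip / sin(rake) = 36.96 / sin(64.5°) = 41 m

41 m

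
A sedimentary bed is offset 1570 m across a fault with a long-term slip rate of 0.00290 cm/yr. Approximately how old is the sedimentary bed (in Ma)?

54.1 Ma

age = offset / rate = 1570 m / (0.00290 cm/yr) = 5.41e+07 yr = 54.1 Ma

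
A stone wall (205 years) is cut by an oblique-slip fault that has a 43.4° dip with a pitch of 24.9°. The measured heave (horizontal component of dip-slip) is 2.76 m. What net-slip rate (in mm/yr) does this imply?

44 mm/yr

dip-slip = heave / cos(dip) = 2.76 / cos(43.4°) = 3.799 m
net slip = dip-slip / sin(rake) = 3.799 / sin(24.9°) = 9.022 m
rate = 9.022 m / 205 years = 0.0440 m/yr = 44 mm/yr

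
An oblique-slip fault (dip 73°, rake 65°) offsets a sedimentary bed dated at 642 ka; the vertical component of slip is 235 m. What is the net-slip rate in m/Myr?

422 m/Myr

dip-slip = throw / sin(dip) = 235 / sin(73°) = 245.7 m
net slip = dip-slip / sin(rake) = 245.7 / sin(65°) = 271.1 m
rate = 271.1 m / 642 ka = 0.000422 m/yr = 422 m/Myr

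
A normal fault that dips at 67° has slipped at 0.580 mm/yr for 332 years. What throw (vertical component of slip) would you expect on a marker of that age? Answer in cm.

17.7 cm

dip-slip = rate × time = 0.580 mm/yr × 332 years = 0.1926 m
throw = dip-slip × sin(dip) = 0.1926 × sin(67°) = 0.177 m = 17.7 cm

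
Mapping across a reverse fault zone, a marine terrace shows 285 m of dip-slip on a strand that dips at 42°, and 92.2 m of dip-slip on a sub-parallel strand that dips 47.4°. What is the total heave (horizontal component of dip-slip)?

274 m

heave_A = 285 × cos(42°) = 211.8 m
heave_B = 92.2 × cos(47.4°) = 62.41 m
total = 211.8 + 62.41 = 274 m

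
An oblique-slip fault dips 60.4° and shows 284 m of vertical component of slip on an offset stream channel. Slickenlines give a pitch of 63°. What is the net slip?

dip-slip = throw / sin(dip) = 284 / sin(60.4°) = 326.6 m
net slip = dip-slip / sin(rake) = 326.6 / sin(63°) = 367 m

367 m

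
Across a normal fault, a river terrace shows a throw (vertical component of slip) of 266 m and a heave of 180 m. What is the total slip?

net slip = √(throw² + heave²) = √(266² + 180²) = 321 m

321 m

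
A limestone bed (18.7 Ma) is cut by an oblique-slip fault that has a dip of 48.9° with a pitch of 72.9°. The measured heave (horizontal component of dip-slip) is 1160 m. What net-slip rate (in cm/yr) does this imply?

0.00987 cm/yr

dip-slip = heave / cos(dip) = 1160 / cos(48.9°) = 1765 m
net slip = dip-slip / sin(rake) = 1765 / sin(72.9°) = 1846 m
rate = 1846 m / 18.7 Ma = 0.0000987 m/yr = 0.00987 cm/yr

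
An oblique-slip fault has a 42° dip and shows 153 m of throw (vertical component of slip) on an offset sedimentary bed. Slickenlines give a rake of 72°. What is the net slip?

240 m

dip-slip = throw / sin(dip) = 153 / sin(42°) = 228.7 m
net slip = dip-slip / sin(rake) = 228.7 / sin(72°) = 240 m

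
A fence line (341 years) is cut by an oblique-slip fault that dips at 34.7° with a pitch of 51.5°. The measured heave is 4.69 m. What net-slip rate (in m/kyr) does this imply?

21.4 m/kyr

dip-slip = heave / cos(dip) = 4.69 / cos(34.7°) = 5.705 m
net slip = dip-slip / sin(rake) = 5.705 / sin(51.5°) = 7.289 m
rate = 7.289 m / 341 years = 0.0214 m/yr = 21.4 m/kyr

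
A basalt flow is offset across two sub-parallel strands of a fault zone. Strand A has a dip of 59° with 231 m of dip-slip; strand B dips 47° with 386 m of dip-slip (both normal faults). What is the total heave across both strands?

heave_A = 231 × cos(59°) = 119 m
heave_B = 386 × cos(47°) = 263.3 m
total = 119 + 263.3 = 382 m

382 m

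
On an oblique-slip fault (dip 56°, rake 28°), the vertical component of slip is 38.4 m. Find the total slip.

98.7 m

dip-slip = throw / sin(dip) = 38.4 / sin(56°) = 46.32 m
net slip = dip-slip / sin(rake) = 46.32 / sin(28°) = 98.7 m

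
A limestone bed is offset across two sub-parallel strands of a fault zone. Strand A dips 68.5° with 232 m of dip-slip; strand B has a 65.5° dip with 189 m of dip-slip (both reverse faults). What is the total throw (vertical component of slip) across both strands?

388 m

throw_A = 232 × sin(68.5°) = 215.9 m
throw_B = 189 × sin(65.5°) = 172 m
total = 215.9 + 172 = 388 m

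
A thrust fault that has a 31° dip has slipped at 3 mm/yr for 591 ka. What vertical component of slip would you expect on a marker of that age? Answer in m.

dip-slip = rate × time = 3 mm/yr × 591 ka = 1773 m
throw = dip-slip × sin(dip) = 1773 × sin(31°) = 913 m

913 m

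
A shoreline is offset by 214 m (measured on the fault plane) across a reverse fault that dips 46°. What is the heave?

heave = dip-slip × cos(dip) = 214 m × cos(46°) = 149 m

149 m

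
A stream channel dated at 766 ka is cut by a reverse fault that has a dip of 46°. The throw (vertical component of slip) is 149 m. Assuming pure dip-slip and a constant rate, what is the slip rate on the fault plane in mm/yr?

0.270 mm/yr

dip-slip = throw / sin(dip) = 149 m / sin(46°) = 207.1 m
rate = 207.1 m / 766 ka = 0.000270 m/yr = 0.270 mm/yr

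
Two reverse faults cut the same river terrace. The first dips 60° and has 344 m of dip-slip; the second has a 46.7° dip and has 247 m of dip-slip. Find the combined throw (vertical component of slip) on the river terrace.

478 m

throw_A = 344 × sin(60°) = 297.9 m
throw_B = 247 × sin(46.7°) = 179.8 m
total = 297.9 + 179.8 = 478 m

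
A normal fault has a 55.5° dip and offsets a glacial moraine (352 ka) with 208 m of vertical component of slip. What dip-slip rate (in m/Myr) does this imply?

717 m/Myr

dip-slip = throw / sin(dip) = 208 m / sin(55.5°) = 252.4 m
rate = 252.4 m / 352 ka = 0.000717 m/yr = 717 m/Myr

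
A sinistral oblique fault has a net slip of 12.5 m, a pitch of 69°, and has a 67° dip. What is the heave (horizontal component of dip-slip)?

dip-slip = net slip × sin(rake) = 12.5 m × sin(69°) = 11.67 m
heave = dip-slip × cos(dip) = 11.67 × cos(67°) = 4.56 m

4.56 m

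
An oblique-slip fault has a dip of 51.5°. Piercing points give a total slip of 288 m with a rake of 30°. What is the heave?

dip-slip = net slip × sin(rake) = 288 m × sin(30°) = 144 m
heave = dip-slip × cos(dip) = 144 × cos(51.5°) = 89.6 m

89.6 m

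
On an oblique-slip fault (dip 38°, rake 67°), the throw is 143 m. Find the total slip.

dip-slip = throw / sin(dip) = 143 / sin(38°) = 232.3 m
net slip = dip-slip / sin(rake) = 232.3 / sin(67°) = 252 m

252 m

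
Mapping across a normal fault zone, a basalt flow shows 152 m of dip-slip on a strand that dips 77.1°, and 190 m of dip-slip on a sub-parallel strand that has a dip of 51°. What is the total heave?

heave_A = 152 × cos(77.1°) = 33.93 m
heave_B = 190 × cos(51°) = 119.6 m
total = 33.93 + 119.6 = 154 m

154 m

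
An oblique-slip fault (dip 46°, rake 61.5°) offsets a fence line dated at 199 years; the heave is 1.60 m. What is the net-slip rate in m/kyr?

dip-slip = heave / cos(dip) = 1.60 / cos(46°) = 2.303 m
net slip = dip-slip / sin(rake) = 2.303 / sin(61.5°) = 2.621 m
rate = 2.621 m / 199 years = 0.0132 m/yr = 13.2 m/kyr

13.2 m/kyr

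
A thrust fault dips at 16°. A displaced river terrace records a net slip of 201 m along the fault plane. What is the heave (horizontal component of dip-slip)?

193 m

heave = dip-slip × cos(dip) = 201 m × cos(16°) = 193 m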